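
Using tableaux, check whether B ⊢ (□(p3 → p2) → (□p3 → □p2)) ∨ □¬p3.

Valid

Tableau for the negation ¬((□(p3 → p2) → (□p3 → □p2)) ∨ □¬p3):
1. ¬((□(p3 → p2) → (□p3 → □p2)) ∨ □¬p3), w0
2. ¬(□(p3 → p2) → (□p3 → □p2)), w0
3. ¬□¬p3, w0
4. □(p3 → p2), w0
5. ¬(□p3 → □p2), w0
6. □p3, w0
7. ¬□p2, w0
8. p3 → p2, w0
9. p3, w0
10. p2, w0
11. p3, w1
12. p3 → p2, w1
13. p2, w1
14. ¬p2, w2
15. p3 → p2, w2
16. p3, w2
17. p2, w2
Accessibility: w0Rw0, w0Rw1, w0Rw2, w1Rw0, w1Rw1, w2Rw0, w2Rw2
Branch closes: p2 and ¬p2 both at w2.
All branches of the negation close; one closing branch shown above.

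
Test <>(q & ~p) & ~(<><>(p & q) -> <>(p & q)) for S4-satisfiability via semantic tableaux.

No, unsatisfiable

1. <>(q & ~p) & ~(<><>(p & q) -> <>(p & q)), u
2. <>(q & ~p), u
3. ~(<><>(p & q) -> <>(p & q)), u
4. <><>(p & q), u
5. ~<>(p & q), u
6. ~(p & q), u
7. ~q, u
8. q & ~p, v
9. q, v
10. ~p, v
11. ~(p & q), v
12. <>(p & q), w
13. ~(p & q), w
14. ~q, w
15. p & q, x
16. p, x
17. q, x
18. ~(p & q), x
19. ~q, x
Accessibility: uRu, uRv, uRw, uRx, vRv, wRw, wRx, xRx
Branch closes: q and ~q both at x.
(One branch shown.) All branches close.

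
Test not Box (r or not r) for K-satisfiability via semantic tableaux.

1. not Box (r or not r), u
2. not (r or not r), v
3. not r, v
4. r, v
Accessibility: uRv
Branch closes: r and not r both at v.
Every branch closes; the branch above is one of them.

No, unsatisfiable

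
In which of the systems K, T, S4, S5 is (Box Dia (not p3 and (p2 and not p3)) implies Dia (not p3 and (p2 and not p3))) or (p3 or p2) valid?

T-tableau for the negation not ((Box Dia (not p3 and (p2 and not p3)) implies Dia (not p3 and (p2 and not p3))) or (p3 or p2)):
1. not ((Box Dia (not p3 and (p2 and not p3)) implies Dia (not p3 and (p2 and not p3))) or (p3 or p2)), w0
2. not (Box Dia (not p3 and (p2 and not p3)) implies Dia (not p3 and (p2 and not p3))), w0
3. not (p3 or p2), w0
4. Box Dia (not p3 and (p2 and not p3)), w0
5. not Dia (not p3 and (p2 and not p3)), w0
6. not p3, w0
7. not p2, w0
8. Dia (not p3 and (p2 and not p3)), w0
9. not (not p3 and (p2 and not p3)), w0
10. not (p2 and not p3), w0
11. not p3 and (p2 and not p3), w1
12. not p3, w1
13. p2 and not p3, w1
14. p2, w1
15. Dia (not p3 and (p2 and not p3)), w1
16. not (not p3 and (p2 and not p3)), w1
17. not (p2 and not p3), w1
18. p3, w1
Accessibility: w0Rw0, w0Rw1, w1Rw1
Branch closes: p3 and not p3 both at w1.
Every branch closes (one shown): valid in T, hence also in S4, S5 (every theorem of T is a theorem of S4 and S5).
K-tableau for the negation not ((Box Dia (not p3 and (p2 and not p3)) implies Dia (not p3 and (p2 and not p3))) or (p3 or p2)):
1. not ((Box Dia (not p3 and (p2 and not p3)) implies Dia (not p3 and (p2 and not p3))) or (p3 or p2)), w0
2. not (Box Dia (not p3 and (p2 and not p3)) implies Dia (not p3 and (p2 and not p3))), w0
3. not (p3 or p2), w0
4. Box Dia (not p3 and (p2 and not p3)), w0
5. not Dia (not p3 and (p2 and not p3)), w0
6. not p3, w0
7. not p2, w0
Complete open branch: countermodel on a K-frame, so not valid in K.

T, S4, S5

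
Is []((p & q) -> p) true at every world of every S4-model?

Valid in S4

Tableau for the negation ~[]((p & q) -> p):
1. ~[]((p & q) -> p), w0
2. ~((p & q) -> p), w1   [~[]-rule on 1: fresh world w1, w0Rw1]
3. p & q, w1   [~->-rule on 2]
4. ~p, w1   [~->-rule on 2]
5. p, w1   [&-rule on 3]
6. q, w1   [&-rule on 3]
Accessibility: w0Rw0, w0Rw1, w1Rw1
Branch closes: p and ~p both at w1.
Every branch of the negation's tableau closes; the branch above is one of them.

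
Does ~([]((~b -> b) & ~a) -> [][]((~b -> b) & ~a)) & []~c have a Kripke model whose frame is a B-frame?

1. ~([]((~b -> b) & ~a) -> [][]((~b -> b) & ~a)) & []~c, u
2. ~([]((~b -> b) & ~a) -> [][]((~b -> b) & ~a)), u
3. []~c, u
4. []((~b -> b) & ~a), u
5. ~[][]((~b -> b) & ~a), u
6. ~c, u
7. (~b -> b) & ~a, u
8. ~b -> b, u
9. ~a, u
10. b, u
11. ~[]((~b -> b) & ~a), v
12. ~c, v
13. (~b -> b) & ~a, v
14. ~b -> b, v
15. ~a, v
16. b, v
17. ~((~b -> b) & ~a), w
18. a, w
Accessibility: uRu, uRv, vRu, vRv, vRw, wRv, wRw

Satisfiable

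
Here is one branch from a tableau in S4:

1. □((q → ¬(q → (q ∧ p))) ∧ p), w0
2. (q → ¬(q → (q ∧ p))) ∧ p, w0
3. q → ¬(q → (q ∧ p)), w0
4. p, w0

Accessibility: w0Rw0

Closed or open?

No atom appears with both signs at the same world.

Not closed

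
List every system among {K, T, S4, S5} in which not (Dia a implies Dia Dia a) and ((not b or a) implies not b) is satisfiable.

K

K-tableau for the formula:
1. not (Dia a implies Dia Dia a) and ((not b or a) implies not b), 0
2. not (Dia a implies Dia Dia a), 0
3. (not b or a) implies not b, 0
4. Dia a, 0
5. not Dia Dia a, 0
6. not b, 0
7. a, 1
8. not Dia a, 1
Accessibility: 0R1
Complete open branch: satisfiable in K.
T-tableau for the formula:
1. not (Dia a implies Dia Dia a) and ((not b or a) implies not b), 0
2. not (Dia a implies Dia Dia a), 0
3. (not b or a) implies not b, 0
4. Dia a, 0
5. not Dia Dia a, 0
6. not Dia a, 0
7. not a, 0
8. not (not b or a), 0
9. b, 0
10. a, 1
11. not Dia a, 1
12. not a, 1
Accessibility: 0R0, 0R1, 1R1
Branch closes: a and not a both at 1.
Every branch closes (one shown): unsatisfiable in T, hence also in S4, S5 (every S4/S5-frame is a T-frame).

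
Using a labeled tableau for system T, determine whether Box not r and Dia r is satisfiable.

1. Box not r and Dia r, 0
2. Box not r, 0
3. Dia r, 0
4. not r, 0
5. r, 1
6. not r, 1
Accessibility: 0R0, 0R1, 1R1
Branch closes: r and not r both at 1.
Every branch closes; the branch above is one of them.

Unsatisfiable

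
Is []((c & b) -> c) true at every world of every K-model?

Valid in K

Tableau for the negation ~[]((c & b) -> c):
1. ~[]((c & b) -> c), 0
2. ~((c & b) -> c), 1
3. c & b, 1
4. ~c, 1
5. c, 1
6. b, 1
Accessibility: 0R1
Branch closes: c and ~c both at 1.
All branches of the negation close; one closing branch shown above.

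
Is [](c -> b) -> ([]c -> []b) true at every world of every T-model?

Tableau for the negation ~([](c -> b) -> ([]c -> []b)):
1. ~([](c -> b) -> ([]c -> []b)), 0
2. [](c -> b), 0   [~->-rule on 1]
3. ~([]c -> []b), 0   [~->-rule on 1]
4. []c, 0   [~->-rule on 3]
5. ~[]b, 0   [~->-rule on 3]
6. c -> b, 0   [[]-rule on 2 via 0R0]
7. c, 0   [[]-rule on 4 via 0R0]
8. b, 0   [->-rule on 6 (branches; this branch)]
9. ~b, 1   [~[]-rule on 5: fresh world 1, 0R1]
10. c -> b, 1   [[]-rule on 2 via 0R1]
11. c, 1   [[]-rule on 4 via 0R1]
12. b, 1   [->-rule on 10 (branches; this branch)]
Accessibility: 0R0, 0R1, 1R1
Branch closes: b and ~b both at 1.
Every branch of the negation's tableau closes; the branch above is one of them.

Valid in T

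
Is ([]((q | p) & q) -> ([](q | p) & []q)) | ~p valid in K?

Tableau for the negation ~(([]((q | p) & q) -> ([](q | p) & []q)) | ~p):
1. ~(([]((q | p) & q) -> ([](q | p) & []q)) | ~p), 0
2. ~([]((q | p) & q) -> ([](q | p) & []q)), 0
3. p, 0
4. []((q | p) & q), 0
5. ~([](q | p) & []q), 0
6. ~[](q | p), 0
7. ~(q | p), 1
8. ~q, 1
9. ~p, 1
10. (q | p) & q, 1
11. q | p, 1
12. q, 1
Accessibility: 0R1
Branch closes: q and ~q both at 1.
All branches of the negation close; one closing branch shown above.

Yes, valid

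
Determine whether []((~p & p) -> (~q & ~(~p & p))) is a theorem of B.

Yes, valid

Tableau for the negation ~[]((~p & p) -> (~q & ~(~p & p))):
1. ~[]((~p & p) -> (~q & ~(~p & p))), w0
2. ~((~p & p) -> (~q & ~(~p & p))), w1
3. ~p & p, w1
4. ~(~q & ~(~p & p)), w1
5. ~p, w1
6. p, w1
Accessibility: w0Rw0, w0Rw1, w1Rw0, w1Rw1
Branch closes: p and ~p both at w1.
All branches of the negation close; one closing branch shown above.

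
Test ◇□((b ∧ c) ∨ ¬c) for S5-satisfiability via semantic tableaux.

Satisfiable

1. ◇□((b ∧ c) ∨ ¬c), 0
2. □((b ∧ c) ∨ ¬c), 1
3. (b ∧ c) ∨ ¬c, 0
4. (b ∧ c) ∨ ¬c, 1
5. ¬c, 0
6. ¬c, 1
Accessibility: 0R0, 0R1, 1R0, 1R1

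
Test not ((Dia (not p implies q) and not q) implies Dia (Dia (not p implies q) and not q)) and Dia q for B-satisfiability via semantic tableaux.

Unsatisfiable (every branch closes)

1. not ((Dia (not p implies q) and not q) implies Dia (Dia (not p implies q) and not q)) and Dia q, u
2. not ((Dia (not p implies q) and not q) implies Dia (Dia (not p implies q) and not q)), u
3. Dia q, u
4. Dia (not p implies q) and not q, u
5. not Dia (Dia (not p implies q) and not q), u
6. Dia (not p implies q), u
7. not q, u
8. not (Dia (not p implies q) and not q), u
9. not Dia (not p implies q), u
10. not (not p implies q), u
11. not p, u
12. q, v
13. not (Dia (not p implies q) and not q), v
14. not (not p implies q), v
15. not p, v
16. not q, v
Accessibility: uRu, uRv, vRu, vRv
Branch closes: q and not q both at v.
All branches of the tableau close; one closing branch shown above.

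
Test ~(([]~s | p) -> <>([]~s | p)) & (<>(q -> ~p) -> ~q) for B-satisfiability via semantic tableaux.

Unsatisfiable (every branch closes)

1. ~(([]~s | p) -> <>([]~s | p)) & (<>(q -> ~p) -> ~q), 0
2. ~(([]~s | p) -> <>([]~s | p)), 0
3. <>(q -> ~p) -> ~q, 0
4. []~s | p, 0
5. ~<>([]~s | p), 0
6. ~([]~s | p), 0
7. ~[]~s, 0
8. ~p, 0
9. ~q, 0
10. []~s, 0
11. ~s, 0
12. s, 1
13. ~([]~s | p), 1
14. ~[]~s, 1
15. ~p, 1
16. ~s, 1
Accessibility: 0R0, 0R1, 1R0, 1R1
Branch closes: s and ~s both at 1.
(One branch shown.) All branches close.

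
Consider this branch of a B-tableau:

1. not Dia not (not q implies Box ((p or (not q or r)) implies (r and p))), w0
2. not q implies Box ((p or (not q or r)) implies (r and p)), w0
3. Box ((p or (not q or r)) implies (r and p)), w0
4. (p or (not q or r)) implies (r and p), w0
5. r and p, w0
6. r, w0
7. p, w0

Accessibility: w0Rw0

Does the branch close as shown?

No, open

No atom appears with both signs at the same world.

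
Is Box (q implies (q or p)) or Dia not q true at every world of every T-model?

Valid in T

Tableau for the negation not (Box (q implies (q or p)) or Dia not q):
1. not (Box (q implies (q or p)) or Dia not q), 0
2. not Box (q implies (q or p)), 0
3. not Dia not q, 0
4. q, 0
5. not (q implies (q or p)), 1
6. q, 1
7. not (q or p), 1
8. not q, 1
9. not p, 1
Accessibility: 0R0, 0R1, 1R1
Branch closes: q and not q both at 1.
All branches of the negation close; one closing branch shown above.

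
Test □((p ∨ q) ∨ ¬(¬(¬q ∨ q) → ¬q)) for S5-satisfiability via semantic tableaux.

Satisfiable

1. □((p ∨ q) ∨ ¬(¬(¬q ∨ q) → ¬q)), w0
2. (p ∨ q) ∨ ¬(¬(¬q ∨ q) → ¬q), w0
3. p ∨ q, w0
4. q, w0
Accessibility: w0Rw0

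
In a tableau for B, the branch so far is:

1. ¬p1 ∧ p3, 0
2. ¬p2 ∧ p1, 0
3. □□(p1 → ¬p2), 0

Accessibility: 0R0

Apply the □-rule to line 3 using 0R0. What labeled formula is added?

□(p1 → ¬p2), 0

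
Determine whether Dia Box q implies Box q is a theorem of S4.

Tableau for the negation not (Dia Box q implies Box q):
1. not (Dia Box q implies Box q), u
2. Dia Box q, u
3. not Box q, u
4. Box q, v
5. q, v
6. not q, w
Accessibility: uRu, uRv, uRw, vRv, wRw
The negation has an open branch (countermodel exists).

Not valid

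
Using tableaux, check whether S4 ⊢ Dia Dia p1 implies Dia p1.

Tableau for the negation not (Dia Dia p1 implies Dia p1):
1. not (Dia Dia p1 implies Dia p1), w0
2. Dia Dia p1, w0
3. not Dia p1, w0
4. not p1, w0
5. Dia p1, w1
6. not p1, w1
7. p1, w2
8. not p1, w2
Accessibility: w0Rw0, w0Rw1, w0Rw2, w1Rw1, w1Rw2, w2Rw2
Branch closes: p1 and not p1 both at w2.
Every branch of the negation's tableau closes; the branch above is one of them.

Valid in S4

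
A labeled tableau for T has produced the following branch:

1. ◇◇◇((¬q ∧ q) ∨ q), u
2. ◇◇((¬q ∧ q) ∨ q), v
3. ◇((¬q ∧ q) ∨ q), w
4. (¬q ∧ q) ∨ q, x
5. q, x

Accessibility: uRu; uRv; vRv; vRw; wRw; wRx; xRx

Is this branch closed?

Not closed

There is no literal clash: for every atom and world, at most one sign appears.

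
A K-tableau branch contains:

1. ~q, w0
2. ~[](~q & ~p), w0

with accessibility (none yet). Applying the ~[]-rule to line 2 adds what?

a fresh world w1 with w0Rw1, and ~(~q & ~p) at w1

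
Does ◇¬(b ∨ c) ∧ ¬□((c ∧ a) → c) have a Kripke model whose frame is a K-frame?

Unsatisfiable (every branch closes)

1. ◇¬(b ∨ c) ∧ ¬□((c ∧ a) → c), w0
2. ◇¬(b ∨ c), w0
3. ¬□((c ∧ a) → c), w0
4. ¬(b ∨ c), w1
5. ¬b, w1
6. ¬c, w1
7. ¬((c ∧ a) → c), w2
8. c ∧ a, w2
9. ¬c, w2
10. c, w2
11. a, w2
Accessibility: w0Rw1, w0Rw2
Branch closes: c and ¬c both at w2.
All branches of the tableau close; one closing branch shown above.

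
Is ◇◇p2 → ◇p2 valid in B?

Not valid

Tableau for the negation ¬(◇◇p2 → ◇p2):
1. ¬(◇◇p2 → ◇p2), w0
2. ◇◇p2, w0
3. ¬◇p2, w0
4. ¬p2, w0
5. ◇p2, w1
6. ¬p2, w1
7. p2, w2
Accessibility: w0Rw0, w0Rw1, w1Rw0, w1Rw1, w1Rw2, w2Rw1, w2Rw2
The negation has an open branch (countermodel exists).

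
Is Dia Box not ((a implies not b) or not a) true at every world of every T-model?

Tableau for the negation not Dia Box not ((a implies not b) or not a):
1. not Dia Box not ((a implies not b) or not a), 0
2. not Box not ((a implies not b) or not a), 0   [neg-Dia-rule on 1 via 0R0]
3. (a implies not b) or not a, 1   [neg-Box-rule on 2: fresh world 1, 0R1]
4. not Box not ((a implies not b) or not a), 1   [neg-Dia-rule on 1 via 0R1]
5. not a, 1   [or-rule on 3 (branches; this branch)]
6. (a implies not b) or not a, 2   [neg-Box-rule on 4: fresh world 2, 1R2]
7. not a, 2   [or-rule on 6 (branches; this branch)]
Accessibility: 0R0, 0R1, 1R1, 1R2, 2R2
The negation has an open branch (countermodel exists).

Invalid (countermodel exists)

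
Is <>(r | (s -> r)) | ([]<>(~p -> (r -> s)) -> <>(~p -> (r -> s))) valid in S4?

Valid

Tableau for the negation ~(<>(r | (s -> r)) | ([]<>(~p -> (r -> s)) -> <>(~p -> (r -> s)))):
1. ~(<>(r | (s -> r)) | ([]<>(~p -> (r -> s)) -> <>(~p -> (r -> s)))), 0
2. ~<>(r | (s -> r)), 0
3. ~([]<>(~p -> (r -> s)) -> <>(~p -> (r -> s))), 0
4. []<>(~p -> (r -> s)), 0
5. ~<>(~p -> (r -> s)), 0
6. ~(r | (s -> r)), 0
7. ~r, 0
8. ~(s -> r), 0
9. s, 0
10. <>(~p -> (r -> s)), 0
11. ~(~p -> (r -> s)), 0
12. ~p, 0
13. ~(r -> s), 0
14. r, 0
15. ~s, 0
Accessibility: 0R0
Branch closes: r and ~r both at 0.
Every branch of the negation's tableau closes; the branch above is one of them.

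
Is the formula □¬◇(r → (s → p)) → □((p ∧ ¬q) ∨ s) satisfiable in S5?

1. □¬◇(r → (s → p)) → □((p ∧ ¬q) ∨ s), 0
2. □((p ∧ ¬q) ∨ s), 0   [→-rule on 1 (branches; this branch)]
3. (p ∧ ¬q) ∨ s, 0   [□-rule on 2 via 0R0]
4. s, 0   [∨-rule on 3 (branches; this branch)]
Accessibility: 0R0

Yes, satisfiable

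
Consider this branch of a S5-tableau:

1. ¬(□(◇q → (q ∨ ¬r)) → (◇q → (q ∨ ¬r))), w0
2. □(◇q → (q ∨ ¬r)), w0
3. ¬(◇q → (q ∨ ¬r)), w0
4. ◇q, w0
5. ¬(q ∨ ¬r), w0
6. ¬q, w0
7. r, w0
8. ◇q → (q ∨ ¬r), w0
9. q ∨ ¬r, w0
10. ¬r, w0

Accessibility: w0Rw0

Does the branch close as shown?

Yes, closed

Both r and ¬r appear at w0.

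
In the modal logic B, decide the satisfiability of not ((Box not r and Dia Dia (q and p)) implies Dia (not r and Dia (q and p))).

Unsatisfiable (every branch closes)

1. not ((Box not r and Dia Dia (q and p)) implies Dia (not r and Dia (q and p))), u
2. Box not r and Dia Dia (q and p), u
3. not Dia (not r and Dia (q and p)), u
4. Box not r, u
5. Dia Dia (q and p), u
6. not (not r and Dia (q and p)), u
7. not r, u
8. not Dia (q and p), u
9. not (q and p), u
10. not p, u
11. Dia (q and p), v
12. not (not r and Dia (q and p)), v
13. not r, v
14. not (q and p), v
15. not Dia (q and p), v
16. not p, v
17. q and p, w
18. q, w
19. p, w
20. not (q and p), w
21. not p, w
Accessibility: uRu, uRv, vRu, vRv, vRw, wRv, wRw
Branch closes: p and not p both at w.
All branches of the tableau close; one closing branch shown above.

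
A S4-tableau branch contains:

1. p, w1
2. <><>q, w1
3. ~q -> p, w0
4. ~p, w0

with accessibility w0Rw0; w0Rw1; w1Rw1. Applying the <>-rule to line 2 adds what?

a fresh world w2 with w1Rw2, and <>q at w2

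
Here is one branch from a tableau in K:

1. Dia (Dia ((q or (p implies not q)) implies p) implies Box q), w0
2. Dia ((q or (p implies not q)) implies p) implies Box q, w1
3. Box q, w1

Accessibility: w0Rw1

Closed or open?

No, open

There is no literal clash: for every atom and world, at most one sign appears.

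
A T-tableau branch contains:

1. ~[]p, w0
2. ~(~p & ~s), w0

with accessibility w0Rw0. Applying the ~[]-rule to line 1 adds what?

a fresh world w1 with w0Rw1, and ~p at w1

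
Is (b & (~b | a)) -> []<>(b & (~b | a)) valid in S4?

Not valid

Tableau for the negation ~((b & (~b | a)) -> []<>(b & (~b | a))):
1. ~((b & (~b | a)) -> []<>(b & (~b | a))), w0
2. b & (~b | a), w0   [~->-rule on 1]
3. ~[]<>(b & (~b | a)), w0   [~->-rule on 1]
4. b, w0   [&-rule on 2]
5. ~b | a, w0   [&-rule on 2]
6. a, w0   [|-rule on 5 (branches; this branch)]
7. ~<>(b & (~b | a)), w1   [~[]-rule on 3: fresh world w1, w0Rw1]
8. ~(b & (~b | a)), w1   [~<>-rule on 7 via w1Rw1]
9. ~(~b | a), w1   [~&-rule on 8 (branches; this branch)]
10. b, w1   [~|-rule on 9]
11. ~a, w1   [~|-rule on 9]
Accessibility: w0Rw0, w0Rw1, w1Rw1
The negation has an open branch (countermodel exists).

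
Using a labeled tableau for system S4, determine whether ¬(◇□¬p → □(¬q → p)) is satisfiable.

Yes, satisfiable

1. ¬(◇□¬p → □(¬q → p)), u
2. ◇□¬p, u
3. ¬□(¬q → p), u
4. □¬p, v
5. ¬p, v
6. ¬(¬q → p), w
7. ¬q, w
8. ¬p, w
Accessibility: uRu, uRv, uRw, vRv, wRw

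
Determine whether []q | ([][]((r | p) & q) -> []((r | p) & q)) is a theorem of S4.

Valid in S4

Tableau for the negation ~([]q | ([][]((r | p) & q) -> []((r | p) & q))):
1. ~([]q | ([][]((r | p) & q) -> []((r | p) & q))), w0
2. ~[]q, w0   [~|-rule on 1]
3. ~([][]((r | p) & q) -> []((r | p) & q)), w0   [~|-rule on 1]
4. [][]((r | p) & q), w0   [~->-rule on 3]
5. ~[]((r | p) & q), w0   [~->-rule on 3]
6. []((r | p) & q), w0   [[]-rule on 4 via w0Rw0]
7. (r | p) & q, w0   [[]-rule on 6 via w0Rw0]
8. r | p, w0   [&-rule on 7]
9. q, w0   [&-rule on 7]
10. p, w0   [|-rule on 8 (branches; this branch)]
11. ~q, w1   [~[]-rule on 2: fresh world w1, w0Rw1]
12. []((r | p) & q), w1   [[]-rule on 4 via w0Rw1]
13. (r | p) & q, w1   [[]-rule on 6 via w0Rw1]
14. r | p, w1   [&-rule on 13]
15. q, w1   [&-rule on 13]
Accessibility: w0Rw0, w0Rw1, w1Rw1
Branch closes: q and ~q both at w1.
All branches of the negation close; one closing branch shown above.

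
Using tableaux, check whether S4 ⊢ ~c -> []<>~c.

Tableau for the negation ~(~c -> []<>~c):
1. ~(~c -> []<>~c), 0
2. ~c, 0
3. ~[]<>~c, 0
4. ~<>~c, 1
5. c, 1
Accessibility: 0R0, 0R1, 1R1
The negation has an open branch (countermodel exists).

Invalid (countermodel exists)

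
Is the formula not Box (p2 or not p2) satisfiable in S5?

Unsatisfiable

1. not Box (p2 or not p2), w0
2. not (p2 or not p2), w1   [neg-Box-rule on 1: fresh world w1, w0Rw1]
3. not p2, w1   [neg-or-rule on 2]
4. p2, w1   [neg-or-rule on 2]
Accessibility: w0Rw0, w0Rw1, w1Rw0, w1Rw1
Branch closes: p2 and not p2 both at w1.
Every branch closes; the branch above is one of them.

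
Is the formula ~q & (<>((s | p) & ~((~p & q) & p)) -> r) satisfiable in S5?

1. ~q & (<>((s | p) & ~((~p & q) & p)) -> r), w0
2. ~q, w0
3. <>((s | p) & ~((~p & q) & p)) -> r, w0
4. r, w0
Accessibility: w0Rw0

Yes, satisfiable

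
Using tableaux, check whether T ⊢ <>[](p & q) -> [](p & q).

Tableau for the negation ~(<>[](p & q) -> [](p & q)):
1. ~(<>[](p & q) -> [](p & q)), u
2. <>[](p & q), u
3. ~[](p & q), u
4. [](p & q), v
5. p & q, v
6. p, v
7. q, v
8. ~(p & q), w
9. ~q, w
Accessibility: uRu, uRv, uRw, vRv, wRw
The negation has an open branch (countermodel exists).

No, not valid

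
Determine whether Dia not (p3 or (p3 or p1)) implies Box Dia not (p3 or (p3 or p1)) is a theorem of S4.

Not valid

Tableau for the negation not (Dia not (p3 or (p3 or p1)) implies Box Dia not (p3 or (p3 or p1))):
1. not (Dia not (p3 or (p3 or p1)) implies Box Dia not (p3 or (p3 or p1))), 0
2. Dia not (p3 or (p3 or p1)), 0   [neg-implies-rule on 1]
3. not Box Dia not (p3 or (p3 or p1)), 0   [neg-implies-rule on 1]
4. not (p3 or (p3 or p1)), 1   [Dia-rule on 2: fresh world 1, 0R1]
5. not p3, 1   [neg-or-rule on 4]
6. not (p3 or p1), 1   [neg-or-rule on 4]
7. not p1, 1   [neg-or-rule on 6]
8. not Dia not (p3 or (p3 or p1)), 2   [neg-Box-rule on 3: fresh world 2, 0R2]
9. p3 or (p3 or p1), 2   [neg-Dia-rule on 8 via 2R2]
10. p3 or p1, 2   [or-rule on 9 (branches; this branch)]
11. p1, 2   [or-rule on 10 (branches; this branch)]
Accessibility: 0R0, 0R1, 0R2, 1R1, 2R2
The negation has an open branch (countermodel exists).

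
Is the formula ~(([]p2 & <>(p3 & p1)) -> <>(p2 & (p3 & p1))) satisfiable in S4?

Unsatisfiable

1. ~(([]p2 & <>(p3 & p1)) -> <>(p2 & (p3 & p1))), 0
2. []p2 & <>(p3 & p1), 0   [~->-rule on 1]
3. ~<>(p2 & (p3 & p1)), 0   [~->-rule on 1]
4. []p2, 0   [&-rule on 2]
5. <>(p3 & p1), 0   [&-rule on 2]
6. ~(p2 & (p3 & p1)), 0   [~<>-rule on 3 via 0R0]
7. p2, 0   [[]-rule on 4 via 0R0]
8. ~(p3 & p1), 0   [~&-rule on 6 (branches; this branch)]
9. ~p1, 0   [~&-rule on 8 (branches; this branch)]
10. p3 & p1, 1   [<>-rule on 5: fresh world 1, 0R1]
11. p3, 1   [&-rule on 10]
12. p1, 1   [&-rule on 10]
13. ~(p2 & (p3 & p1)), 1   [~<>-rule on 3 via 0R1]
14. p2, 1   [[]-rule on 4 via 0R1]
15. ~(p3 & p1), 1   [~&-rule on 13 (branches; this branch)]
16. ~p1, 1   [~&-rule on 15 (branches; this branch)]
Accessibility: 0R0, 0R1, 1R1
Branch closes: p1 and ~p1 both at 1.
(One branch shown.) All branches close.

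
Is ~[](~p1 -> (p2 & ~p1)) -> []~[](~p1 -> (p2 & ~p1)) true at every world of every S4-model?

Tableau for the negation ~(~[](~p1 -> (p2 & ~p1)) -> []~[](~p1 -> (p2 & ~p1))):
1. ~(~[](~p1 -> (p2 & ~p1)) -> []~[](~p1 -> (p2 & ~p1))), 0
2. ~[](~p1 -> (p2 & ~p1)), 0
3. ~[]~[](~p1 -> (p2 & ~p1)), 0
4. ~(~p1 -> (p2 & ~p1)), 1
5. ~p1, 1
6. ~(p2 & ~p1), 1
7. ~p2, 1
8. [](~p1 -> (p2 & ~p1)), 2
9. ~p1 -> (p2 & ~p1), 2
10. p2 & ~p1, 2
11. p2, 2
12. ~p1, 2
Accessibility: 0R0, 0R1, 0R2, 1R1, 2R2
The negation has an open branch (countermodel exists).

No, not valid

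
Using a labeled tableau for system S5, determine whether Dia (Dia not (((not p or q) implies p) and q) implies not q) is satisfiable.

Satisfiable

1. Dia (Dia not (((not p or q) implies p) and q) implies not q), u
2. Dia not (((not p or q) implies p) and q) implies not q, v
3. not q, v
Accessibility: uRu, uRv, vRu, vRv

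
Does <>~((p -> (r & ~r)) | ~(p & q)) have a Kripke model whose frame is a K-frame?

1. <>~((p -> (r & ~r)) | ~(p & q)), u
2. ~((p -> (r & ~r)) | ~(p & q)), v
3. ~(p -> (r & ~r)), v
4. p & q, v
5. p, v
6. ~(r & ~r), v
7. q, v
8. r, v
Accessibility: uRv

Satisfiable (open branch found)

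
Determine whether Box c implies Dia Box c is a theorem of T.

Tableau for the negation not (Box c implies Dia Box c):
1. not (Box c implies Dia Box c), u
2. Box c, u   [neg-implies-rule on 1]
3. not Dia Box c, u   [neg-implies-rule on 1]
4. c, u   [Box-rule on 2 via uRu]
5. not Box c, u   [neg-Dia-rule on 3 via uRu]
6. not c, v   [neg-Box-rule on 5: fresh world v, uRv]
7. c, v   [Box-rule on 2 via uRv]
Accessibility: uRu, uRv, vRv
Branch closes: c and not c both at v.
All branches of the negation close; one closing branch shown above.

Valid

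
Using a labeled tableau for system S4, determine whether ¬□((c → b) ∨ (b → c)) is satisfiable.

Unsatisfiable

1. ¬□((c → b) ∨ (b → c)), 0
2. ¬((c → b) ∨ (b → c)), 1
3. ¬(c → b), 1
4. ¬(b → c), 1
5. c, 1
6. ¬b, 1
7. b, 1
8. ¬c, 1
Accessibility: 0R0, 0R1, 1R1
Branch closes: b and ¬b both at 1.
(One branch shown.) All branches close.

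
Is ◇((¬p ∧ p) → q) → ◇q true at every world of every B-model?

Not valid

Tableau for the negation ¬(◇((¬p ∧ p) → q) → ◇q):
1. ¬(◇((¬p ∧ p) → q) → ◇q), u
2. ◇((¬p ∧ p) → q), u
3. ¬◇q, u
4. ¬q, u
5. (¬p ∧ p) → q, v
6. ¬q, v
7. ¬(¬p ∧ p), v
8. ¬p, v
Accessibility: uRu, uRv, vRu, vRv
The negation has an open branch (countermodel exists).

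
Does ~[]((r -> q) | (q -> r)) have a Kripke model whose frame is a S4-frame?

Unsatisfiable (every branch closes)

1. ~[]((r -> q) | (q -> r)), w0
2. ~((r -> q) | (q -> r)), w1   [~[]-rule on 1: fresh world w1, w0Rw1]
3. ~(r -> q), w1   [~|-rule on 2]
4. ~(q -> r), w1   [~|-rule on 2]
5. r, w1   [~->-rule on 3]
6. ~q, w1   [~->-rule on 3]
7. q, w1   [~->-rule on 4]
8. ~r, w1   [~->-rule on 4]
Accessibility: w0Rw0, w0Rw1, w1Rw1
Branch closes: q and ~q both at w1.
Every branch closes; the branch above is one of them.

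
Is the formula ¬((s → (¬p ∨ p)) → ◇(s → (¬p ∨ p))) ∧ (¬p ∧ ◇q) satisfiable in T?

1. ¬((s → (¬p ∨ p)) → ◇(s → (¬p ∨ p))) ∧ (¬p ∧ ◇q), 0
2. ¬((s → (¬p ∨ p)) → ◇(s → (¬p ∨ p))), 0   [∧-rule on 1]
3. ¬p ∧ ◇q, 0   [∧-rule on 1]
4. s → (¬p ∨ p), 0   [¬→-rule on 2]
5. ¬◇(s → (¬p ∨ p)), 0   [¬→-rule on 2]
6. ¬p, 0   [∧-rule on 3]
7. ◇q, 0   [∧-rule on 3]
8. ¬(s → (¬p ∨ p)), 0   [¬◇-rule on 5 via 0R0]
9. s, 0   [¬→-rule on 8]
10. ¬(¬p ∨ p), 0   [¬→-rule on 8]
11. p, 0   [¬∨-rule on 10]
Accessibility: 0R0
Branch closes: p and ¬p both at 0.
Every branch closes; the branch above is one of them.

Unsatisfiable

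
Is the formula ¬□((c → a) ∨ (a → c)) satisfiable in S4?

No, unsatisfiable

1. ¬□((c → a) ∨ (a → c)), 0
2. ¬((c → a) ∨ (a → c)), 1
3. ¬(c → a), 1
4. ¬(a → c), 1
5. c, 1
6. ¬a, 1
7. a, 1
8. ¬c, 1
Accessibility: 0R0, 0R1, 1R1
Branch closes: a and ¬a both at 1.
All branches of the tableau close; one closing branch shown above.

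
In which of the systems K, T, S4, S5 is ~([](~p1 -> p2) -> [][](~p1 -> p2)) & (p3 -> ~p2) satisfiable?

K, T

T-tableau for the formula:
1. ~([](~p1 -> p2) -> [][](~p1 -> p2)) & (p3 -> ~p2), 0
2. ~([](~p1 -> p2) -> [][](~p1 -> p2)), 0
3. p3 -> ~p2, 0
4. [](~p1 -> p2), 0
5. ~[][](~p1 -> p2), 0
6. ~p1 -> p2, 0
7. ~p2, 0
8. p1, 0
9. ~[](~p1 -> p2), 1
10. ~p1 -> p2, 1
11. p2, 1
12. ~(~p1 -> p2), 2
13. ~p1, 2
14. ~p2, 2
Accessibility: 0R0, 0R1, 1R1, 1R2, 2R2
Complete open branch: satisfiable in T, hence also in K (this T-model is also a K-model).
S4-tableau for the formula:
1. ~([](~p1 -> p2) -> [][](~p1 -> p2)) & (p3 -> ~p2), 0
2. ~([](~p1 -> p2) -> [][](~p1 -> p2)), 0
3. p3 -> ~p2, 0
4. [](~p1 -> p2), 0
5. ~[][](~p1 -> p2), 0
6. ~p1 -> p2, 0
7. ~p2, 0
8. p1, 0
9. ~[](~p1 -> p2), 1
10. ~p1 -> p2, 1
11. p2, 1
12. ~(~p1 -> p2), 2
13. ~p1, 2
14. ~p2, 2
15. ~p1 -> p2, 2
16. p2, 2
Accessibility: 0R0, 0R1, 0R2, 1R1, 1R2, 2R2
Branch closes: p2 and ~p2 both at 2.
Every branch closes (one shown): unsatisfiable in S4, hence also in S5 (every S5-frame is an S4-frame).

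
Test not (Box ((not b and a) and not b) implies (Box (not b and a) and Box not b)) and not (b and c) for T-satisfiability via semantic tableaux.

Unsatisfiable (every branch closes)

1. not (Box ((not b and a) and not b) implies (Box (not b and a) and Box not b)) and not (b and c), 0
2. not (Box ((not b and a) and not b) implies (Box (not b and a) and Box not b)), 0   [and-rule on 1]
3. not (b and c), 0   [and-rule on 1]
4. Box ((not b and a) and not b), 0   [neg-implies-rule on 2]
5. not (Box (not b and a) and Box not b), 0   [neg-implies-rule on 2]
6. (not b and a) and not b, 0   [Box-rule on 4 via 0R0]
7. not b and a, 0   [and-rule on 6]
8. not b, 0   [and-rule on 6]
9. a, 0   [and-rule on 7]
10. not c, 0   [neg-and-rule on 3 (branches; this branch)]
11. not Box (not b and a), 0   [neg-and-rule on 5 (branches; this branch)]
12. not (not b and a), 1   [neg-Box-rule on 11: fresh world 1, 0R1]
13. (not b and a) and not b, 1   [Box-rule on 4 via 0R1]
14. not b and a, 1   [and-rule on 13]
15. not b, 1   [and-rule on 13]
16. a, 1   [and-rule on 14]
17. not a, 1   [neg-and-rule on 12 (branches; this branch)]
Accessibility: 0R0, 0R1, 1R1
Branch closes: a and not a both at 1.
Every branch closes; the branch above is one of them.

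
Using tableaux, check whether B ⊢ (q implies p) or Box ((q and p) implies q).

Valid in B

Tableau for the negation not ((q implies p) or Box ((q and p) implies q)):
1. not ((q implies p) or Box ((q and p) implies q)), 0
2. not (q implies p), 0
3. not Box ((q and p) implies q), 0
4. q, 0
5. not p, 0
6. not ((q and p) implies q), 1
7. q and p, 1
8. not q, 1
9. q, 1
10. p, 1
Accessibility: 0R0, 0R1, 1R0, 1R1
Branch closes: q and not q both at 1.
All branches of the negation close; one closing branch shown above.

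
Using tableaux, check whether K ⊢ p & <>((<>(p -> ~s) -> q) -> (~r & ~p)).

Invalid (countermodel exists)

Tableau for the negation ~(p & <>((<>(p -> ~s) -> q) -> (~r & ~p))):
1. ~(p & <>((<>(p -> ~s) -> q) -> (~r & ~p))), w0
2. ~<>((<>(p -> ~s) -> q) -> (~r & ~p)), w0   [~&-rule on 1 (branches; this branch)]
The negation has an open branch (countermodel exists).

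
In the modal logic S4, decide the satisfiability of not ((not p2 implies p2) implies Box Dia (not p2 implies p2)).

1. not ((not p2 implies p2) implies Box Dia (not p2 implies p2)), w0
2. not p2 implies p2, w0   [neg-implies-rule on 1]
3. not Box Dia (not p2 implies p2), w0   [neg-implies-rule on 1]
4. p2, w0   [implies-rule on 2 (branches; this branch)]
5. not Dia (not p2 implies p2), w1   [neg-Box-rule on 3: fresh world w1, w0Rw1]
6. not (not p2 implies p2), w1   [neg-Dia-rule on 5 via w1Rw1]
7. not p2, w1   [neg-implies-rule on 6]
Accessibility: w0Rw0, w0Rw1, w1Rw1

Satisfiable (open branch found)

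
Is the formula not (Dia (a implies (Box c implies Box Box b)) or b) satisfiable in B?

1. not (Dia (a implies (Box c implies Box Box b)) or b), u
2. not Dia (a implies (Box c implies Box Box b)), u
3. not b, u
4. not (a implies (Box c implies Box Box b)), u
5. a, u
6. not (Box c implies Box Box b), u
7. Box c, u
8. not Box Box b, u
9. c, u
10. not Box b, v
11. not (a implies (Box c implies Box Box b)), v
12. a, v
13. not (Box c implies Box Box b), v
14. Box c, v
15. not Box Box b, v
16. c, v
17. not b, w
18. c, w
19. not Box b, x
20. c, x
21. not b, y
Accessibility: uRu, uRv, vRu, vRv, vRw, vRx, wRv, wRw, xRv, xRx, xRy, yRx, yRy

Satisfiable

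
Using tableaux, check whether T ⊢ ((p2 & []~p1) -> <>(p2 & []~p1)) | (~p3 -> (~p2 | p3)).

Tableau for the negation ~(((p2 & []~p1) -> <>(p2 & []~p1)) | (~p3 -> (~p2 | p3))):
1. ~(((p2 & []~p1) -> <>(p2 & []~p1)) | (~p3 -> (~p2 | p3))), u
2. ~((p2 & []~p1) -> <>(p2 & []~p1)), u
3. ~(~p3 -> (~p2 | p3)), u
4. p2 & []~p1, u
5. ~<>(p2 & []~p1), u
6. ~p3, u
7. ~(~p2 | p3), u
8. p2, u
9. []~p1, u
10. ~(p2 & []~p1), u
11. ~p1, u
12. ~[]~p1, u
13. p1, v
14. ~(p2 & []~p1), v
15. ~p1, v
Accessibility: uRu, uRv, vRv
Branch closes: p1 and ~p1 both at v.
Every branch of the negation's tableau closes; the branch above is one of them.

Yes, valid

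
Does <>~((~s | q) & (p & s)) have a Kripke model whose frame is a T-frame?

1. <>~((~s | q) & (p & s)), 0
2. ~((~s | q) & (p & s)), 1
3. ~(p & s), 1
4. ~s, 1
Accessibility: 0R0, 0R1, 1R1

Satisfiable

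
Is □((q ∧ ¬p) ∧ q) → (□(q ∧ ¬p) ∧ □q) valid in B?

Yes, valid

Tableau for the negation ¬(□((q ∧ ¬p) ∧ q) → (□(q ∧ ¬p) ∧ □q)):
1. ¬(□((q ∧ ¬p) ∧ q) → (□(q ∧ ¬p) ∧ □q)), w0
2. □((q ∧ ¬p) ∧ q), w0   [¬→-rule on 1]
3. ¬(□(q ∧ ¬p) ∧ □q), w0   [¬→-rule on 1]
4. (q ∧ ¬p) ∧ q, w0   [□-rule on 2 via w0Rw0]
5. q ∧ ¬p, w0   [∧-rule on 4]
6. q, w0   [∧-rule on 4]
7. ¬p, w0   [∧-rule on 5]
8. ¬□(q ∧ ¬p), w0   [¬∧-rule on 3 (branches; this branch)]
9. ¬(q ∧ ¬p), w1   [¬□-rule on 8: fresh world w1, w0Rw1]
10. (q ∧ ¬p) ∧ q, w1   [□-rule on 2 via w0Rw1]
11. q ∧ ¬p, w1   [∧-rule on 10]
12. q, w1   [∧-rule on 10]
13. ¬p, w1   [∧-rule on 11]
14. p, w1   [¬∧-rule on 9 (branches; this branch)]
Accessibility: w0Rw0, w0Rw1, w1Rw0, w1Rw1
Branch closes: p and ¬p both at w1.
All branches of the negation close; one closing branch shown above.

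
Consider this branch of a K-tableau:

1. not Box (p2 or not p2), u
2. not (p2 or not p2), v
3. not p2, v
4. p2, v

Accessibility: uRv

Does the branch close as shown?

Both p2 and not p2 appear at v.

Closed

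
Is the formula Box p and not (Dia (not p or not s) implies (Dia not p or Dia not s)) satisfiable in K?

1. Box p and not (Dia (not p or not s) implies (Dia not p or Dia not s)), u
2. Box p, u
3. not (Dia (not p or not s) implies (Dia not p or Dia not s)), u
4. Dia (not p or not s), u
5. not (Dia not p or Dia not s), u
6. not Dia not p, u
7. not Dia not s, u
8. not p or not s, v
9. p, v
10. s, v
11. not s, v
Accessibility: uRv
Branch closes: s and not s both at v.
Every branch closes; the branch above is one of them.

No, unsatisfiable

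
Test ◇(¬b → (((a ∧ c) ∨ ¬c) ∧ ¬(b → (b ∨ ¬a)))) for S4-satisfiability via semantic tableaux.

1. ◇(¬b → (((a ∧ c) ∨ ¬c) ∧ ¬(b → (b ∨ ¬a)))), u
2. ¬b → (((a ∧ c) ∨ ¬c) ∧ ¬(b → (b ∨ ¬a))), v   [◇-rule on 1: fresh world v, uRv]
3. b, v   [→-rule on 2 (branches; this branch)]
Accessibility: uRu, uRv, vRv

Yes, satisfiable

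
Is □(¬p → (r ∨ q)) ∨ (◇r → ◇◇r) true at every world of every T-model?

Yes, valid

Tableau for the negation ¬(□(¬p → (r ∨ q)) ∨ (◇r → ◇◇r)):
1. ¬(□(¬p → (r ∨ q)) ∨ (◇r → ◇◇r)), w0
2. ¬□(¬p → (r ∨ q)), w0   [¬∨-rule on 1]
3. ¬(◇r → ◇◇r), w0   [¬∨-rule on 1]
4. ◇r, w0   [¬→-rule on 3]
5. ¬◇◇r, w0   [¬→-rule on 3]
6. ¬◇r, w0   [¬◇-rule on 5 via w0Rw0]
7. ¬r, w0   [¬◇-rule on 6 via w0Rw0]
8. ¬(¬p → (r ∨ q)), w1   [¬□-rule on 2: fresh world w1, w0Rw1]
9. ¬p, w1   [¬→-rule on 8]
10. ¬(r ∨ q), w1   [¬→-rule on 8]
11. ¬r, w1   [¬∨-rule on 10]
12. ¬q, w1   [¬∨-rule on 10]
13. ¬◇r, w1   [¬◇-rule on 5 via w0Rw1]
14. r, w2   [◇-rule on 4: fresh world w2, w0Rw2]
15. ¬◇r, w2   [¬◇-rule on 5 via w0Rw2]
16. ¬r, w2   [¬◇-rule on 6 via w0Rw2]
Accessibility: w0Rw0, w0Rw1, w0Rw2, w1Rw1, w2Rw2
Branch closes: r and ¬r both at w2.
All branches of the negation close; one closing branch shown above.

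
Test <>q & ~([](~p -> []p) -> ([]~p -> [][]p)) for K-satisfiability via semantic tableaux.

Unsatisfiable (every branch closes)

1. <>q & ~([](~p -> []p) -> ([]~p -> [][]p)), w0
2. <>q, w0
3. ~([](~p -> []p) -> ([]~p -> [][]p)), w0
4. [](~p -> []p), w0
5. ~([]~p -> [][]p), w0
6. []~p, w0
7. ~[][]p, w0
8. q, w1
9. ~p -> []p, w1
10. ~p, w1
11. []p, w1
12. ~[]p, w2
13. ~p -> []p, w2
14. ~p, w2
15. []p, w2
16. ~p, w3
17. p, w3
Accessibility: w0Rw1, w0Rw2, w2Rw3
Branch closes: p and ~p both at w3.
(One branch shown.) All branches close.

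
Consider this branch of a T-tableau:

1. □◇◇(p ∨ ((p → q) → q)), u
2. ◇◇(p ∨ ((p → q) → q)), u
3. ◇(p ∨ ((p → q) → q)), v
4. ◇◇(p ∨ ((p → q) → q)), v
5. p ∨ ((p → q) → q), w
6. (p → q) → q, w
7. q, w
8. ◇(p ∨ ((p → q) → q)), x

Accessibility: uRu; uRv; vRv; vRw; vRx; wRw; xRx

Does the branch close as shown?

There is no literal clash: for every atom and world, at most one sign appears.

Open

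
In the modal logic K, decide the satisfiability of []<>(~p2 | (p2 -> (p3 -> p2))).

Satisfiable

1. []<>(~p2 | (p2 -> (p3 -> p2))), 0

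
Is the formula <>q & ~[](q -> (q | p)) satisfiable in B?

1. <>q & ~[](q -> (q | p)), u
2. <>q, u
3. ~[](q -> (q | p)), u
4. q, v
5. ~(q -> (q | p)), w
6. q, w
7. ~(q | p), w
8. ~q, w
9. ~p, w
Accessibility: uRu, uRv, uRw, vRu, vRv, wRu, wRw
Branch closes: q and ~q both at w.
All branches of the tableau close; one closing branch shown above.

Unsatisfiable (every branch closes)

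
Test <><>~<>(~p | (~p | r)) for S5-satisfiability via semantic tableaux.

Yes, satisfiable

1. <><>~<>(~p | (~p | r)), w0
2. <>~<>(~p | (~p | r)), w1
3. ~<>(~p | (~p | r)), w2
4. ~(~p | (~p | r)), w0
5. p, w0
6. ~(~p | r), w0
7. ~r, w0
8. ~(~p | (~p | r)), w1
9. p, w1
10. ~(~p | r), w1
11. ~r, w1
12. ~(~p | (~p | r)), w2
13. p, w2
14. ~(~p | r), w2
15. ~r, w2
Accessibility: w0Rw0, w0Rw1, w0Rw2, w1Rw0, w1Rw1, w1Rw2, w2Rw0, w2Rw1, w2Rw2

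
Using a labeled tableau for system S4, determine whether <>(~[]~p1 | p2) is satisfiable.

Satisfiable

1. <>(~[]~p1 | p2), 0
2. ~[]~p1 | p2, 1   [<>-rule on 1: fresh world 1, 0R1]
3. p2, 1   [|-rule on 2 (branches; this branch)]
Accessibility: 0R0, 0R1, 1R1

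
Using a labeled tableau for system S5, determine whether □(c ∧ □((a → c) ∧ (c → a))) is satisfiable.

Satisfiable

1. □(c ∧ □((a → c) ∧ (c → a))), w0
2. c ∧ □((a → c) ∧ (c → a)), w0
3. c, w0
4. □((a → c) ∧ (c → a)), w0
5. (a → c) ∧ (c → a), w0
6. a → c, w0
7. c → a, w0
8. a, w0
Accessibility: w0Rw0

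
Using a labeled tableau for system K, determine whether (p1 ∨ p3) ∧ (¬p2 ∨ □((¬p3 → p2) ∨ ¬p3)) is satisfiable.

Satisfiable (open branch found)

1. (p1 ∨ p3) ∧ (¬p2 ∨ □((¬p3 → p2) ∨ ¬p3)), 0
2. p1 ∨ p3, 0
3. ¬p2 ∨ □((¬p3 → p2) ∨ ¬p3), 0
4. p3, 0
5. □((¬p3 → p2) ∨ ¬p3), 0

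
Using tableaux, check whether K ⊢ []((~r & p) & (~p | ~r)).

Invalid (countermodel exists)

Tableau for the negation ~[]((~r & p) & (~p | ~r)):
1. ~[]((~r & p) & (~p | ~r)), 0
2. ~((~r & p) & (~p | ~r)), 1
3. ~(~p | ~r), 1
4. p, 1
5. r, 1
Accessibility: 0R1
The negation has an open branch (countermodel exists).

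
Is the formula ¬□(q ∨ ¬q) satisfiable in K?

Unsatisfiable

1. ¬□(q ∨ ¬q), u
2. ¬(q ∨ ¬q), v
3. ¬q, v
4. q, v
Accessibility: uRv
Branch closes: q and ¬q both at v.
Every branch closes; the branch above is one of them.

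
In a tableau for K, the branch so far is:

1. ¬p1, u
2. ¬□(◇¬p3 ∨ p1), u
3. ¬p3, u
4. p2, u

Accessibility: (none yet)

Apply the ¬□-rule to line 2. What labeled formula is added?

a fresh world v with uRv, and ¬(◇¬p3 ∨ p1) at v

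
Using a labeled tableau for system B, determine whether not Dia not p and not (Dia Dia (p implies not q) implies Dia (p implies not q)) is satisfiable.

1. not Dia not p and not (Dia Dia (p implies not q) implies Dia (p implies not q)), w0
2. not Dia not p, w0   [and-rule on 1]
3. not (Dia Dia (p implies not q) implies Dia (p implies not q)), w0   [and-rule on 1]
4. Dia Dia (p implies not q), w0   [neg-implies-rule on 3]
5. not Dia (p implies not q), w0   [neg-implies-rule on 3]
6. p, w0   [neg-Dia-rule on 2 via w0Rw0]
7. not (p implies not q), w0   [neg-Dia-rule on 5 via w0Rw0]
8. q, w0   [neg-implies-rule on 7]
9. Dia (p implies not q), w1   [Dia-rule on 4: fresh world w1, w0Rw1]
10. p, w1   [neg-Dia-rule on 2 via w0Rw1]
11. not (p implies not q), w1   [neg-Dia-rule on 5 via w0Rw1]
12. q, w1   [neg-implies-rule on 11]
13. p implies not q, w2   [Dia-rule on 9: fresh world w2, w1Rw2]
14. not q, w2   [implies-rule on 13 (branches; this branch)]
Accessibility: w0Rw0, w0Rw1, w1Rw0, w1Rw1, w1Rw2, w2Rw1, w2Rw2

Satisfiable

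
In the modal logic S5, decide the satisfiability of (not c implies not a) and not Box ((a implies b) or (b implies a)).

1. (not c implies not a) and not Box ((a implies b) or (b implies a)), 0
2. not c implies not a, 0
3. not Box ((a implies b) or (b implies a)), 0
4. not a, 0
5. not ((a implies b) or (b implies a)), 1
6. not (a implies b), 1
7. not (b implies a), 1
8. a, 1
9. not b, 1
10. b, 1
11. not a, 1
Accessibility: 0R0, 0R1, 1R0, 1R1
Branch closes: b and not b both at 1.
All branches of the tableau close; one closing branch shown above.

No, unsatisfiable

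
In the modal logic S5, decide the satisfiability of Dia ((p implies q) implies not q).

1. Dia ((p implies q) implies not q), w0
2. (p implies q) implies not q, w1
3. not q, w1
Accessibility: w0Rw0, w0Rw1, w1Rw0, w1Rw1

Satisfiable (open branch found)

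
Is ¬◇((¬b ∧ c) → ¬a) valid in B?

Tableau for the negation ◇((¬b ∧ c) → ¬a):
1. ◇((¬b ∧ c) → ¬a), u
2. (¬b ∧ c) → ¬a, v
3. ¬a, v
Accessibility: uRu, uRv, vRu, vRv
The negation has an open branch (countermodel exists).

Not valid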